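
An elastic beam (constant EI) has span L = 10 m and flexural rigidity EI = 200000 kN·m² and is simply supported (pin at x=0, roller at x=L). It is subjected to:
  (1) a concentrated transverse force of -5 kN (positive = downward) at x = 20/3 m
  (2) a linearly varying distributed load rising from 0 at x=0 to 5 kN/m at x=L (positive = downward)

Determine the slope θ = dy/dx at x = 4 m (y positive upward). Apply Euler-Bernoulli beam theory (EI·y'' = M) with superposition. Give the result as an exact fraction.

θ(4) = -1987/16200000 rad

Load 1 — point force P=-5 kN at a=20/3 m (b=L-a=10/3):
  θ_1 = -Pb(L²-b²-3x²)/(6LEI)  [x≤a] = -(-5)·(10/3)·(10²-(10/3)²-3·4²)/(6·10·200000) = 23/405000 rad
Load 2 — triangular load w₀=5 kN/m (0→w₀ over full span):
  θ_2 = -w₀(7L⁴-30L²x²+15x⁴)/(360LEI) = -5·(7·10⁴-30·10²·4²+15·4⁴)/(360·10·200000) = -323/1800000 rad
Superposition: θ = Σ θ_i = -1987/16200000 rad ≈ -0.000123 rad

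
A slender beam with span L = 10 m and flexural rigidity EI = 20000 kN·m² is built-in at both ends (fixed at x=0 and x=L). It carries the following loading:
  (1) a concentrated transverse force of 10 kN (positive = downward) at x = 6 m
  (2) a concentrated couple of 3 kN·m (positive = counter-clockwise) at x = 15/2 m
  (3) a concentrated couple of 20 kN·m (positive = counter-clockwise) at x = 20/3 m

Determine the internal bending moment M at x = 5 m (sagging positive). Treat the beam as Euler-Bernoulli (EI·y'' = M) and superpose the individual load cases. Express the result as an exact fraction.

Load 1 — point force P=10 kN at a=6 m (b=L-a=4):
  M_1 = Pb²(3a+b)x/L³ - Pab²/L²  [x≤a] = 10·4²·(3·6+4)·5/10³ - 10·6·4²/10² = 8 kN·m
Load 2 — applied couple M₀=3 kN·m at a=15/2 m (b=L-a=5/2):
  M_2 = R_Ax - M_A  [x≤a] with R_A=27/80, M_A=15/16 = (27/80)·5 - (15/16) = 3/4 kN·m
Load 3 — applied couple M₀=20 kN·m at a=20/3 m (b=L-a=10/3):
  M_3 = R_Ax - M_A  [x≤a] with R_A=8/3, M_A=20/3 = (8/3)·5 - (20/3) = 20/3 kN·m
Superposition: M = Σ M_i = 185/12 kN·m ≈ 15.416667 kN·m

M(5) = 185/12 kN·m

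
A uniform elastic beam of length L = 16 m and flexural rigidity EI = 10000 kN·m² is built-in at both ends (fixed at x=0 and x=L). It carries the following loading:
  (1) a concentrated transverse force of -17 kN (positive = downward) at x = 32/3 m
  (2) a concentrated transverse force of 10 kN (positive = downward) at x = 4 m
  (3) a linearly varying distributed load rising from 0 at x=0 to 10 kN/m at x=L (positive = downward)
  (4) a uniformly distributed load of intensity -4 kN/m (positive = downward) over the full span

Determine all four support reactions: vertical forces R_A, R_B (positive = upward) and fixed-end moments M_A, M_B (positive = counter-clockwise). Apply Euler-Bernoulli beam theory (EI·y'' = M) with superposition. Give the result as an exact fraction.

R_A = -1715/432 kN, M_A = 127/54 kN·m, R_B = 5603/432 kN, M_B = -533/54 kN·m

Load 1 — point force P=-17 kN at a=32/3 m (b=L-a=16/3):
  R_A = Pb²(3a+b)/L³ = (-17)·(16/3)²·(3·(32/3)+(16/3))/16³ = -119/27 kN
  M_A = Pab²/L² = (-17)·(32/3)·(16/3)²/16² = -544/27 kN·m
  R_B = Pa²(a+3b)/L³ = (-17)·(32/3)²·((32/3)+3·(16/3))/16³ = -340/27 kN
  M_B = -Pa²b/L² = -(-17)·(32/3)²·(16/3)/16² = 1088/27 kN·m
Load 2 — point force P=10 kN at a=4 m (b=L-a=12):
  R_A = Pb²(3a+b)/L³ = 10·12²·(3·4+12)/16³ = 135/16 kN
  M_A = Pab²/L² = 10·4·12²/16² = 45/2 kN·m
  R_B = Pa²(a+3b)/L³ = 10·4²·(4+3·12)/16³ = 25/16 kN
  M_B = -Pa²b/L² = -10·4²·12/16² = -15/2 kN·m
Load 3 — triangular load w₀=10 kN/m (0→w₀ over full span):
  R_A = 3w₀L/20 = 3·10·16/20 = 24 kN
  M_A = w₀L²/30 = 10·16²/30 = 256/3 kN·m
  R_B = 7w₀L/20 = 7·10·16/20 = 56 kN
  M_B = -w₀L²/20 = -10·16²/20 = -128 kN·m
Load 4 — uniform load w=-4 kN/m over full span:
  R_A = wL/2 = (-4)·16/2 = -32 kN
  M_A = wL²/12 = (-4)·16²/12 = -256/3 kN·m
  R_B = wL/2 = (-4)·16/2 = -32 kN
  M_B = -wL²/12 = -(-4)·16²/12 = 256/3 kN·m
Superposition: R_A = -1715/432 kN, M_A = 127/54 kN·m, R_B = 5603/432 kN, M_B = -533/54 kN·m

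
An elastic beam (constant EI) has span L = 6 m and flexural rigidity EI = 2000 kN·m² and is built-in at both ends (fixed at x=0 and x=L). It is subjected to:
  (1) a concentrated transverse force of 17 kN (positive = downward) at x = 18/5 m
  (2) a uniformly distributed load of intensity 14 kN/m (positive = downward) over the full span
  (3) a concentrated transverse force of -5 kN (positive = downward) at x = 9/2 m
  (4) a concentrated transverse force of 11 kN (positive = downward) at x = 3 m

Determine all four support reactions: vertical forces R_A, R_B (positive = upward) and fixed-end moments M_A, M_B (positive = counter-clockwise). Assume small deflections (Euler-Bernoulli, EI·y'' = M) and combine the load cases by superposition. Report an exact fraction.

Load 1 — point force P=17 kN at a=18/5 m (b=L-a=12/5):
  R_A = Pb²(3a+b)/L³ = 17·(12/5)²·(3·(18/5)+(12/5))/6³ = 748/125 kN
  M_A = Pab²/L² = 17·(18/5)·(12/5)²/6² = 1224/125 kN·m
  R_B = Pa²(a+3b)/L³ = 17·(18/5)²·((18/5)+3·(12/5))/6³ = 1377/125 kN
  M_B = -Pa²b/L² = -17·(18/5)²·(12/5)/6² = -1836/125 kN·m
Load 2 — uniform load w=14 kN/m over full span:
  R_A = wL/2 = 14·6/2 = 42 kN
  M_A = wL²/12 = 14·6²/12 = 42 kN·m
  R_B = wL/2 = 14·6/2 = 42 kN
  M_B = -wL²/12 = -14·6²/12 = -42 kN·m
Load 3 — point force P=-5 kN at a=9/2 m (b=L-a=3/2):
  R_A = Pb²(3a+b)/L³ = (-5)·(3/2)²·(3·(9/2)+(3/2))/6³ = -25/32 kN
  M_A = Pab²/L² = (-5)·(9/2)·(3/2)²/6² = -45/32 kN·m
  R_B = Pa²(a+3b)/L³ = (-5)·(9/2)²·((9/2)+3·(3/2))/6³ = -135/32 kN
  M_B = -Pa²b/L² = -(-5)·(9/2)²·(3/2)/6² = 135/32 kN·m
Load 4 — point force P=11 kN at a=3 m (b=L-a=3):
  R_A = Pb²(3a+b)/L³ = 11·3²·(3·3+3)/6³ = 11/2 kN
  M_A = Pab²/L² = 11·3·3²/6² = 33/4 kN·m
  R_B = Pa²(a+3b)/L³ = 11·3²·(3+3·3)/6³ = 11/2 kN
  M_B = -Pa²b/L² = -11·3²·3/6² = -33/4 kN·m
Superposition: R_A = 210811/4000 kN, M_A = 234543/4000 kN·m, R_B = 217189/4000 kN, M_B = -242877/4000 kN·m

R_A = 210811/4000 kN, M_A = 234543/4000 kN·m, R_B = 217189/4000 kN, M_B = -242877/4000 kN·m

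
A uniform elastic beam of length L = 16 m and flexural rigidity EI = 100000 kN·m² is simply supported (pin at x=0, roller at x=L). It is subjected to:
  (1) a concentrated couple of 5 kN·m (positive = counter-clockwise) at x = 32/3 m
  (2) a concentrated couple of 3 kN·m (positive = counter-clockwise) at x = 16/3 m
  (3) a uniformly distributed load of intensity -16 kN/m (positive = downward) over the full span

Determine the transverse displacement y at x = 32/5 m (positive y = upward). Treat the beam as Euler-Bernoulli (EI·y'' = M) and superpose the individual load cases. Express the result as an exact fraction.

Load 1 — applied couple M₀=5 kN·m at a=32/3 m (b=L-a=16/3):
  y_1 = (M₀x³/(6L)+C₁x)/EI  [x≤a] with C₁=M₀(3b²-L²)/(6L)=-80/9 = (5·(32/5)³/(6·16)+(-80/9)·(32/5))/100000 = -304/703125 m
Load 2 — applied couple M₀=3 kN·m at a=16/3 m (b=L-a=32/3):
  y_2 = (M₀x³/(6L)-M₀(x-a)²/2+C₁x)/EI  [x>a] with C₁=M₀(3b²-L²)/(6L)=8/3 = (3·(32/5)³/(6·16)-3·((32/5)-(16/3))²/2+(8/3)·(32/5))/100000 = 92/390625 m
Load 3 — uniform load w=-16 kN/m over full span:
  y_3 = -wx(L³-2Lx²+x³)/(24EI) = -(-16)·(32/5)·(16³-2·16·(32/5)²+(32/5)³)/(24·100000) = 253952/1953125 m
Superposition: y = Σ y_i = 2282108/17578125 m ≈ 0.129827 m

y(32/5) = 2282108/17578125 m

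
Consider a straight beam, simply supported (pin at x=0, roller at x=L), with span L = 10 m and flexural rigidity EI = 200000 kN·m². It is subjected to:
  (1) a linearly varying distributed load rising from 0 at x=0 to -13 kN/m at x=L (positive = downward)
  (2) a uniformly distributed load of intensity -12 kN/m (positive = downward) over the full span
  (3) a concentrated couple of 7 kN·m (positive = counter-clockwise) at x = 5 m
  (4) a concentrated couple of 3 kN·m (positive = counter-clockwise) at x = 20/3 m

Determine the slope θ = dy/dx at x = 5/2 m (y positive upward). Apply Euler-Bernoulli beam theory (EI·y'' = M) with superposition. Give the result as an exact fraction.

θ(5/2) = 48643/18432000 rad

Load 1 — triangular load w₀=-13 kN/m (0→w₀ over full span):
  θ_1 = -w₀(7L⁴-30L²x²+15x⁴)/(360LEI) = -(-13)·(7·10⁴-30·10²·(5/2)²+15·(5/2)⁴)/(360·10·200000) = 17251/18432000 rad
Load 2 — uniform load w=-12 kN/m over full span:
  θ_2 = -w(L³-6Lx²+4x³)/(24EI) = -(-12)·(10³-6·10·(5/2)²+4·(5/2)³)/(24·200000) = 11/6400 rad
Load 3 — applied couple M₀=7 kN·m at a=5 m (b=L-a=5):
  θ_3 = (M₀x²/(2L)+C₁)/EI  [x≤a] with C₁=M₀(3b²-L²)/(6L)=-35/12 = (7·(5/2)²/(2·10)+(-35/12))/200000 = -7/1920000 rad
Load 4 — applied couple M₀=3 kN·m at a=20/3 m (b=L-a=10/3):
  θ_4 = (M₀x²/(2L)+C₁)/EI  [x≤a] with C₁=M₀(3b²-L²)/(6L)=-10/3 = (3·(5/2)²/(2·10)+(-10/3))/200000 = -23/1920000 rad
Superposition: θ = Σ θ_i = 48643/18432000 rad ≈ 0.002639 rad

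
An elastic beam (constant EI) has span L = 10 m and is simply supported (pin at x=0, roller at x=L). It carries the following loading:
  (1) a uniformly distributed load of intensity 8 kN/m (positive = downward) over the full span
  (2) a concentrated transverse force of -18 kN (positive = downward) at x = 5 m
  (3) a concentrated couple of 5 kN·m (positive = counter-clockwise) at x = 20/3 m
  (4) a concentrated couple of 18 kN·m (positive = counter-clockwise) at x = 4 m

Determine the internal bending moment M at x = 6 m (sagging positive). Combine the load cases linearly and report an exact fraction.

M(6) = 279/5 kN·m

Load 1 — uniform load w=8 kN/m over full span:
  M_1 = wx(L-x)/2 = 8·6·(10-6)/2 = 96 kN·m
Load 2 — point force P=-18 kN at a=5 m (b=L-a=5):
  M_2 = Pa(L-x)/L  [x>a] = (-18)·5·(10-6)/10 = -36 kN·m
Load 3 — applied couple M₀=5 kN·m at a=20/3 m (b=L-a=10/3):
  M_3 = M₀x/L  [x≤a] = 5·6/10 = 3 kN·m
Load 4 — applied couple M₀=18 kN·m at a=4 m (b=L-a=6):
  M_4 = M₀x/L - M₀  [x>a] = 18·6/10 - 18 = -36/5 kN·m
Superposition: M = Σ M_i = 279/5 kN·m ≈ 55.800000 kN·m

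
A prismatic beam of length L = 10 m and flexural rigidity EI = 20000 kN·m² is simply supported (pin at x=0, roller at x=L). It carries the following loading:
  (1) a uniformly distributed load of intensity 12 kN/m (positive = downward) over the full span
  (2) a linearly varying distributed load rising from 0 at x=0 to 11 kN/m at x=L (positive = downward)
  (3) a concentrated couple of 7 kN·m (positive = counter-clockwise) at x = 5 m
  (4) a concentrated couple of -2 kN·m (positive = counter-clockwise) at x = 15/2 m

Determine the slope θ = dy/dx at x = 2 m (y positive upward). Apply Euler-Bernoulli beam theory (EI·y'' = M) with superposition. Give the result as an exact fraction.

θ(2) = -206339/7200000 rad

Load 1 — uniform load w=12 kN/m over full span:
  θ_1 = -w(L³-6Lx²+4x³)/(24EI) = -12·(10³-6·10·2²+4·2³)/(24·20000) = -99/5000 rad
Load 2 — triangular load w₀=11 kN/m (0→w₀ over full span):
  θ_2 = -w₀(7L⁴-30L²x²+15x⁴)/(360LEI) = -11·(7·10⁴-30·10²·2²+15·2⁴)/(360·10·20000) = -1001/112500 rad
Load 3 — applied couple M₀=7 kN·m at a=5 m (b=L-a=5):
  θ_3 = (M₀x²/(2L)+C₁)/EI  [x≤a] with C₁=M₀(3b²-L²)/(6L)=-35/12 = (7·2²/(2·10)+(-35/12))/20000 = -91/1200000 rad
Load 4 — applied couple M₀=-2 kN·m at a=15/2 m (b=L-a=5/2):
  θ_4 = (M₀x²/(2L)+C₁)/EI  [x≤a] with C₁=M₀(3b²-L²)/(6L)=65/24 = ((-2)·2²/(2·10)+(65/24))/20000 = 277/2400000 rad
Superposition: θ = Σ θ_i = -206339/7200000 rad ≈ -0.028658 rad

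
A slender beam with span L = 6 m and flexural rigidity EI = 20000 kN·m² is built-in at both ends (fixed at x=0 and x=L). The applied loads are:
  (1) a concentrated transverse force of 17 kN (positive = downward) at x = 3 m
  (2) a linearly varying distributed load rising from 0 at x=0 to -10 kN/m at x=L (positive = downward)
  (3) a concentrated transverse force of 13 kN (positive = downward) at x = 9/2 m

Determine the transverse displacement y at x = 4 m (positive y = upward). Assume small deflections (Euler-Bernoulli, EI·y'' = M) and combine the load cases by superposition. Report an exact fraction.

Load 1 — point force P=17 kN at a=3 m (b=L-a=3):
  y_1 = -Pa²(L-x)²(3bL-(3b+a)(L-x))/(6L³EI)  [x>a] = -17·3²·(6-4)²·(3·3·6-(3·3+3)·(6-4))/(6·6³·20000) = -17/24000 m
Load 2 — triangular load w₀=-10 kN/m (0→w₀ over full span):
  y_2 = -w₀x²(L-x)²(x+2L)/(120LEI) = -(-10)·4²·(6-4)²·(4+2·6)/(120·6·20000) = 4/5625 m
Load 3 — point force P=13 kN at a=9/2 m (b=L-a=3/2):
  y_3 = -Pb²x²(3aL-(3a+b)x)/(6L³EI)  [x≤a] = -13·(3/2)²·4²·(3·(9/2)·6-(3·(9/2)+(3/2))·4)/(6·6³·20000) = -91/240000 m
Superposition: y = Σ y_i = -271/720000 m ≈ -0.000376 m

y(4) = -271/720000 m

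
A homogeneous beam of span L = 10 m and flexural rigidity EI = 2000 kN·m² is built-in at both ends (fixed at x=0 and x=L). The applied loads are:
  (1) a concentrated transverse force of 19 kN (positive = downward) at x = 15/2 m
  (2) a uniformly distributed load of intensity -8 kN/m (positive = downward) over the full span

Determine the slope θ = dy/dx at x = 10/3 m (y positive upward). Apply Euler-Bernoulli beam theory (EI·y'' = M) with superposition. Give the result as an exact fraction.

θ(10/3) = 469/25920 rad

Load 1 — point force P=19 kN at a=15/2 m (b=L-a=5/2):
  θ_1 = -Pb²x(2aL-(3a+b)x)/(2L³EI)  [x≤a] = -19·(5/2)²·(10/3)·(2·(15/2)·10-(3·(15/2)+(5/2))·(10/3))/(2·10³·2000) = -19/2880 rad
Load 2 — uniform load w=-8 kN/m over full span:
  θ_2 = -wx(L-x)(L-2x)/(12EI) = -(-8)·(10/3)·(10-(10/3))·(10-2·(10/3))/(12·2000) = 2/81 rad
Superposition: θ = Σ θ_i = 469/25920 rad ≈ 0.018094 rad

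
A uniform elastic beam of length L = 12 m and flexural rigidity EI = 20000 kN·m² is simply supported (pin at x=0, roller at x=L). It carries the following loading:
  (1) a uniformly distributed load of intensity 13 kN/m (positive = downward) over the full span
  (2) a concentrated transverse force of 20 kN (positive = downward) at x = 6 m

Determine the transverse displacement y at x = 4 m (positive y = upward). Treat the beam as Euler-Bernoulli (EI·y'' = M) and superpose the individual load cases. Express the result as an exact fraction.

Load 1 — uniform load w=13 kN/m over full span:
  y_1 = -wx(L³-2Lx²+x³)/(24EI) = -13·4·(12³-2·12·4²+4³)/(24·20000) = -286/1875 m
Load 2 — point force P=20 kN at a=6 m (b=L-a=6):
  y_2 = -Pbx(L²-b²-x²)/(6LEI)  [x≤a] = -20·6·4·(12²-6²-4²)/(6·12·20000) = -23/750 m
Superposition: y = Σ y_i = -229/1250 m ≈ -0.183200 m

y(4) = -229/1250 m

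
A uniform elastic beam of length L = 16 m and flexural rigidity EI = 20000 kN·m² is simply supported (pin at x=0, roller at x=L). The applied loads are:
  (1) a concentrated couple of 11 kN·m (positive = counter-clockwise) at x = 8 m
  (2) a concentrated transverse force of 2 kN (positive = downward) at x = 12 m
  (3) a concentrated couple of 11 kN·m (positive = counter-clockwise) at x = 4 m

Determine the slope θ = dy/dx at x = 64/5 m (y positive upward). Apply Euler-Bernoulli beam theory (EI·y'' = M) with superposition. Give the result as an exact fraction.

θ(64/5) = -571/3000000 rad

Load 1 — applied couple M₀=11 kN·m at a=8 m (b=L-a=8):
  θ_1 = (M₀x²/(2L)-M₀(x-a)+C₁)/EI  [x>a] with C₁=M₀(3b²-L²)/(6L)=-22/3 = (11·(64/5)²/(2·16)-11·((64/5)-8)+(-22/3))/20000 = -143/750000 rad
Load 2 — point force P=2 kN at a=12 m (b=L-a=4):
  θ_2 = -Pa(2L²-6Lx+3x²+a²)/(6LEI)  [x>a] = -2·12·(2·16²-6·16·(64/5)+3·(64/5)²+12²)/(6·16·20000) = 127/125000 rad
Load 3 — applied couple M₀=11 kN·m at a=4 m (b=L-a=12):
  θ_3 = (M₀x²/(2L)-M₀(x-a)+C₁)/EI  [x>a] with C₁=M₀(3b²-L²)/(6L)=121/6 = (11·(64/5)²/(2·16)-11·((64/5)-4)+(121/6))/20000 = -3047/3000000 rad
Superposition: θ = Σ θ_i = -571/3000000 rad ≈ -0.000190 rad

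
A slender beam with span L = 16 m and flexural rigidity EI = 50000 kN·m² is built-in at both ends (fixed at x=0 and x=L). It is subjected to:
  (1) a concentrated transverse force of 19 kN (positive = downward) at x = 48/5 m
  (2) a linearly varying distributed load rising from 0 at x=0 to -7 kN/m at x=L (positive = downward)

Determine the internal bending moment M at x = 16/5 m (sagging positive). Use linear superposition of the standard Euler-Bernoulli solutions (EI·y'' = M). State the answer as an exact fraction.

M(16/5) = 1088/1875 kN·m

Load 1 — point force P=19 kN at a=48/5 m (b=L-a=32/5):
  M_1 = Pb²(3a+b)x/L³ - Pab²/L²  [x≤a] = 19·(32/5)²·(3·(48/5)+(32/5))·(16/5)/16³ - 19·(48/5)·(32/5)²/16² = -4864/625 kN·m
Load 2 — triangular load w₀=-7 kN/m (0→w₀ over full span):
  M_2 = 3w₀Lx/20 - w₀L²/30 - w₀x³/(6L) = 3·(-7)·16·(16/5)/20 - (-7)·16²/30 - (-7)·(16/5)³/(6·16) = 3136/375 kN·m
Superposition: M = Σ M_i = 1088/1875 kN·m ≈ 0.580267 kN·m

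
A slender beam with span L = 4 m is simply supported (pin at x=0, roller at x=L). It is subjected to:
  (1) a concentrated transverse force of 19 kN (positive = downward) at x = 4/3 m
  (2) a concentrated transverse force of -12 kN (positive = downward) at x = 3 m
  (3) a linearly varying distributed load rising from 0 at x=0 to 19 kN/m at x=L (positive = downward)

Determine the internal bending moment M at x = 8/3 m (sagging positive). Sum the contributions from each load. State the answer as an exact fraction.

M(8/3) = 1556/81 kN·m

Load 1 — point force P=19 kN at a=4/3 m (b=L-a=8/3):
  M_1 = Pa(L-x)/L  [x>a] = 19·(4/3)·(4-(8/3))/4 = 76/9 kN·m
Load 2 — point force P=-12 kN at a=3 m (b=L-a=1):
  M_2 = Pbx/L  [x≤a] = (-12)·1·(8/3)/4 = -8 kN·m
Load 3 — triangular load w₀=19 kN/m (0→w₀ over full span):
  M_3 = w₀Lx/6 - w₀x³/(6L) = 19·4·(8/3)/6 - 19·(8/3)³/(6·4) = 1520/81 kN·m
Superposition: M = Σ M_i = 1556/81 kN·m ≈ 19.209877 kN·m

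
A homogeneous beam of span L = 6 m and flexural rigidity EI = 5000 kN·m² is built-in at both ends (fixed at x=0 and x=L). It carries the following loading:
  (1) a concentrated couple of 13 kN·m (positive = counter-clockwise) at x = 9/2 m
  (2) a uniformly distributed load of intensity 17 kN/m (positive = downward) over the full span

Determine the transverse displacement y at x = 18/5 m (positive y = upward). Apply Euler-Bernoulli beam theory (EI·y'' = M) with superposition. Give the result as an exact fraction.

y(18/5) = -301239/25000000 m

Load 1 — applied couple M₀=13 kN·m at a=9/2 m (b=L-a=3/2):
  y_1 = (R_Ax³/6 - M_Ax²/2)/EI  [x≤a] with R_A=39/16, M_A=65/16 = ((39/16)·(18/5)³/6 - (65/16)·(18/5)²/2)/5000 = -7371/5000000 m
Load 2 — uniform load w=17 kN/m over full span:
  y_2 = -wx²(L-x)²/(24EI) = -17·(18/5)²·(6-(18/5))²/(24·5000) = -4131/390625 m
Superposition: y = Σ y_i = -301239/25000000 m ≈ -0.012050 m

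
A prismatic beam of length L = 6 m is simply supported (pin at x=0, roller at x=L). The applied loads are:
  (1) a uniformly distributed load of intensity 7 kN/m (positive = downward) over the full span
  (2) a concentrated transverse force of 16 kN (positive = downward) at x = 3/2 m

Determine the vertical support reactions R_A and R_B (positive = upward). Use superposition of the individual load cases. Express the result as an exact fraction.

Load 1 — uniform load w=7 kN/m over full span:
  R_A = wL/2 = 7·6/2 = 21 kN
  R_B = wL/2 = 7·6/2 = 21 kN
Load 2 — point force P=16 kN at a=3/2 m (b=L-a=9/2):
  R_A = Pb/L = 16·(9/2)/6 = 12 kN
  R_B = Pa/L = 16·(3/2)/6 = 4 kN
Superposition: R_A = 33 kN, R_B = 25 kN

R_A = 33 kN, R_B = 25 kN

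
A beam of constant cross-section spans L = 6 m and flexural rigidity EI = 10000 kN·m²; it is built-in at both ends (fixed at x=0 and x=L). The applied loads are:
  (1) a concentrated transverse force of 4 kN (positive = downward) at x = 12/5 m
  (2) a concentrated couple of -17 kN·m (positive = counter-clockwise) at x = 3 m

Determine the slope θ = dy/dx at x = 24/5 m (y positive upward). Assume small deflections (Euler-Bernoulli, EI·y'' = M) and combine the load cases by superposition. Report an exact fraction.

Load 1 — point force P=4 kN at a=12/5 m (b=L-a=18/5):
  θ_1 = Pa²(L-x)(2bL-(3b+a)(L-x))/(2L³EI)  [x>a] = 4·(12/5)²·(6-(24/5))·(2·(18/5)·6-(3·(18/5)+(12/5))·(6-(24/5)))/(2·6³·10000) = 342/1953125 rad
Load 2 — applied couple M₀=-17 kN·m at a=3 m (b=L-a=3):
  θ_2 = (R_Ax²/2 - M_Ax - M₀(x-a))/EI  [x>a] with R_A=-17/4, M_A=-17/4 = ((-17/4)·(24/5)²/2 - (-17/4)·(24/5) - (-17)·((24/5)-3))/10000 = 51/250000 rad
Superposition: θ = Σ θ_i = 11847/31250000 rad ≈ 0.000379 rad

θ(24/5) = 11847/31250000 rad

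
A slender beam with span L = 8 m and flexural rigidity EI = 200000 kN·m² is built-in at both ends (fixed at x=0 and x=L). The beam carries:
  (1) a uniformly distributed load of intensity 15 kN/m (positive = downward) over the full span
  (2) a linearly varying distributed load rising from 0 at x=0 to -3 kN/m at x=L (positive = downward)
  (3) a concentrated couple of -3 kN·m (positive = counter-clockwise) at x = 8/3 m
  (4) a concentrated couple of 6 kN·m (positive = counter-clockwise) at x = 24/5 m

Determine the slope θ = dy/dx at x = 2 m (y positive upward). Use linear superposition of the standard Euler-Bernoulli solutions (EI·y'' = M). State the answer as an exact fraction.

θ(2) = -5683/20000000 rad

Load 1 — uniform load w=15 kN/m over full span:
  θ_1 = -wx(L-x)(L-2x)/(12EI) = -15·2·(8-2)·(8-2·2)/(12·200000) = -3/10000 rad
Load 2 — triangular load w₀=-3 kN/m (0→w₀ over full span):
  θ_2 = -w₀(2x(L-x)(L-2x)(x+2L)+x²(L-x)²)/(120LEI) = -(-3)·(2·2·(8-2)·(8-2·2)·(2+2·8)+2²·(8-2)²)/(120·8·200000) = 117/4000000 rad
Load 3 — applied couple M₀=-3 kN·m at a=8/3 m (b=L-a=16/3):
  θ_3 = (R_Ax²/2 - M_Ax)/EI  [x≤a] with R_A=-1/2, M_A=0 = ((-1/2)·2²/2 - 0·2)/200000 = -1/200000 rad
Load 4 — applied couple M₀=6 kN·m at a=24/5 m (b=L-a=16/5):
  θ_4 = (R_Ax²/2 - M_Ax)/EI  [x≤a] with R_A=27/25, M_A=48/25 = ((27/25)·2²/2 - (48/25)·2)/200000 = -21/2500000 rad
Superposition: θ = Σ θ_i = -5683/20000000 rad ≈ -0.000284 rad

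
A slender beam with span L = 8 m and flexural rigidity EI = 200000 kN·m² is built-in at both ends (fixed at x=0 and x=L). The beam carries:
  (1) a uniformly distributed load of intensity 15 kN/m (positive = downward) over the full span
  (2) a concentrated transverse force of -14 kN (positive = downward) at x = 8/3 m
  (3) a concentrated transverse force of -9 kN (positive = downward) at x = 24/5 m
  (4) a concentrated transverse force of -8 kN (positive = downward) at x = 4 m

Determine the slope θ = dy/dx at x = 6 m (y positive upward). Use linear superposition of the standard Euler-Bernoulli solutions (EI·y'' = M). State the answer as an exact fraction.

Load 1 — uniform load w=15 kN/m over full span:
  θ_1 = -wx(L-x)(L-2x)/(12EI) = -15·6·(8-6)·(8-2·6)/(12·200000) = 3/10000 rad
Load 2 — point force P=-14 kN at a=8/3 m (b=L-a=16/3):
  θ_2 = Pa²(L-x)(2bL-(3b+a)(L-x))/(2L³EI)  [x>a] = (-14)·(8/3)²·(8-6)·(2·(16/3)·8-(3·(16/3)+(8/3))·(8-6))/(2·8³·200000) = -7/150000 rad
Load 3 — point force P=-9 kN at a=24/5 m (b=L-a=16/5):
  θ_3 = Pa²(L-x)(2bL-(3b+a)(L-x))/(2L³EI)  [x>a] = (-9)·(24/5)²·(8-6)·(2·(16/5)·8-(3·(16/5)+(24/5))·(8-6))/(2·8³·200000) = -567/12500000 rad
Load 4 — point force P=-8 kN at a=4 m (b=L-a=4):
  θ_4 = Pa²(L-x)(2bL-(3b+a)(L-x))/(2L³EI)  [x>a] = (-8)·4²·(8-6)·(2·4·8-(3·4+4)·(8-6))/(2·8³·200000) = -1/25000 rad
Superposition: θ = Σ θ_i = 6299/37500000 rad ≈ 0.000168 rad

θ(6) = 6299/37500000 rad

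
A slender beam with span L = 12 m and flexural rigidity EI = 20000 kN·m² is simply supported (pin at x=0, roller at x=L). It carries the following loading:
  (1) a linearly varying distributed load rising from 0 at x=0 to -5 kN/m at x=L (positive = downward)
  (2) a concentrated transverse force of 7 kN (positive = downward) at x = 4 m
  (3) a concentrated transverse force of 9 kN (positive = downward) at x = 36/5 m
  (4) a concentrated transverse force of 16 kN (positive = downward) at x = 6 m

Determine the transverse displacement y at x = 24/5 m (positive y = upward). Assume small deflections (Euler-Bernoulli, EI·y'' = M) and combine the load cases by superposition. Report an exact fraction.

Load 1 — triangular load w₀=-5 kN/m (0→w₀ over full span):
  y_1 = -w₀x(7L⁴-10L²x²+3x⁴)/(360LEI) = -(-5)·(24/5)·(7·12⁴-10·12²·(24/5)²+3·(24/5)⁴)/(360·12·20000) = 61614/1953125 m
Load 2 — point force P=7 kN at a=4 m (b=L-a=8):
  y_2 = -Pa(L-x)(2Lx-a²-x²)/(6LEI)  [x>a] = -7·4·(12-(24/5))·(2·12·(24/5)-4²-(24/5)²)/(6·12·20000) = -833/78125 m
Load 3 — point force P=9 kN at a=36/5 m (b=L-a=24/5):
  y_3 = -Pbx(L²-b²-x²)/(6LEI)  [x≤a] = -9·(24/5)·(24/5)·(12²-(24/5)²-(24/5)²)/(6·12·20000) = -5508/390625 m
Load 4 — point force P=16 kN at a=6 m (b=L-a=6):
  y_4 = -Pbx(L²-b²-x²)/(6LEI)  [x≤a] = -16·6·(24/5)·(12²-6²-(24/5)²)/(6·12·20000) = -2124/78125 m
Superposition: y = Σ y_i = -39851/1953125 m ≈ -0.020404 m

y(24/5) = -39851/1953125 m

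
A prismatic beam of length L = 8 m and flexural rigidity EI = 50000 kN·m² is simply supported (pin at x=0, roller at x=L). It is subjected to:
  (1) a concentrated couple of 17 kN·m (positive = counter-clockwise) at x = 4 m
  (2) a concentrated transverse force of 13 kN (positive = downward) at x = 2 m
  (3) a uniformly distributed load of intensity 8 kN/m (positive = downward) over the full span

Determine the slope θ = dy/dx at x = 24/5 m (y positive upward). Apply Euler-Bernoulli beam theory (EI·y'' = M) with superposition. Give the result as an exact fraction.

θ(24/5) = 53693/37500000 rad

Load 1 — applied couple M₀=17 kN·m at a=4 m (b=L-a=4):
  θ_1 = (M₀x²/(2L)-M₀(x-a)+C₁)/EI  [x>a] with C₁=M₀(3b²-L²)/(6L)=-17/3 = (17·(24/5)²/(2·8)-17·((24/5)-4)+(-17/3))/50000 = 391/3750000 rad
Load 2 — point force P=13 kN at a=2 m (b=L-a=6):
  θ_2 = -Pa(2L²-6Lx+3x²+a²)/(6LEI)  [x>a] = -13·2·(2·8²-6·8·(24/5)+3·(24/5)²+2²)/(6·8·50000) = 793/2500000 rad
Load 3 — uniform load w=8 kN/m over full span:
  θ_3 = -w(L³-6Lx²+4x³)/(24EI) = -8·(8³-6·8·(24/5)²+4·(24/5)³)/(24·50000) = 1184/1171875 rad
Superposition: θ = Σ θ_i = 53693/37500000 rad ≈ 0.001432 rad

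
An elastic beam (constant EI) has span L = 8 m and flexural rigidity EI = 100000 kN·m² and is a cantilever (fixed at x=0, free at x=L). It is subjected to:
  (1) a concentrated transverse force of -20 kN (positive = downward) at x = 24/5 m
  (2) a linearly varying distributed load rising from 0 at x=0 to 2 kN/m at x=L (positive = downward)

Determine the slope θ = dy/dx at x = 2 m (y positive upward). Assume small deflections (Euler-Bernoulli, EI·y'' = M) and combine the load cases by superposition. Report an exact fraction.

Load 1 — point force P=-20 kN at a=24/5 m (b=L-a=16/5):
  θ_1 = -Px(2a-x)/(2EI)  [x≤a] = -(-20)·2·(2·(24/5)-2)/(2·100000) = 19/12500 rad
Load 2 — triangular load w₀=2 kN/m (0→w₀ over full span):
  θ_2 = (w₀Lx²/4-w₀L²x/3-w₀x⁴/(24L))/EI = (2·8·2²/4-2·8²·2/3-2·2⁴/(24·8))/100000 = -139/200000 rad
Superposition: θ = Σ θ_i = 33/40000 rad ≈ 0.000825 rad

θ(2) = 33/40000 rad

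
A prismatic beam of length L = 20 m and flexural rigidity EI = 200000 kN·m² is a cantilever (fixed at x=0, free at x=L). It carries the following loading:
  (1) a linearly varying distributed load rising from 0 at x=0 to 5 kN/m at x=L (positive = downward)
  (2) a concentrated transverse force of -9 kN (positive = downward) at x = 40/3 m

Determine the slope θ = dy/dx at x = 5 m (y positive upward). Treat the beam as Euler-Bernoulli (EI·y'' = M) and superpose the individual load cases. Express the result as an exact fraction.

Load 1 — triangular load w₀=5 kN/m (0→w₀ over full span):
  θ_1 = (w₀Lx²/4-w₀L²x/3-w₀x⁴/(24L))/EI = (5·20·5²/4-5·20²·5/3-5·5⁴/(24·20))/200000 = -139/10240 rad
Load 2 — point force P=-9 kN at a=40/3 m (b=L-a=20/3):
  θ_2 = -Px(2a-x)/(2EI)  [x≤a] = -(-9)·5·(2·(40/3)-5)/(2·200000) = 39/16000 rad
Superposition: θ = Σ θ_i = -2851/256000 rad ≈ -0.011137 rad

θ(5) = -2851/256000 rad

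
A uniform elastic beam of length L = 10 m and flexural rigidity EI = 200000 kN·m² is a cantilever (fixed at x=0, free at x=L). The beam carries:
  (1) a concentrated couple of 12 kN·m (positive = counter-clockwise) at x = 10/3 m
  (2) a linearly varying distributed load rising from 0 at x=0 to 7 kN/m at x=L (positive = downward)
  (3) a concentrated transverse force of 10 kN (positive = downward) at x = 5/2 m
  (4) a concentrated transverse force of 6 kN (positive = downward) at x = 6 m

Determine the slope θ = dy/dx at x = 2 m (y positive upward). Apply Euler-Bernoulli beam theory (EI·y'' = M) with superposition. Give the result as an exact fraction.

θ(2) = -6947/3000000 rad

Load 1 — applied couple M₀=12 kN·m at a=10/3 m (b=L-a=20/3):
  θ_1 = M₀x/EI  [x≤a] = 12·2/200000 = 3/25000 rad
Load 2 — triangular load w₀=7 kN/m (0→w₀ over full span):
  θ_2 = (w₀Lx²/4-w₀L²x/3-w₀x⁴/(24L))/EI = (7·10·2²/4-7·10²·2/3-7·2⁴/(24·10))/200000 = -5957/3000000 rad
Load 3 — point force P=10 kN at a=5/2 m (b=L-a=15/2):
  θ_3 = -Px(2a-x)/(2EI)  [x≤a] = -10·2·(2·(5/2)-2)/(2·200000) = -3/20000 rad
Load 4 — point force P=6 kN at a=6 m (b=L-a=4):
  θ_4 = -Px(2a-x)/(2EI)  [x≤a] = -6·2·(2·6-2)/(2·200000) = -3/10000 rad
Superposition: θ = Σ θ_i = -6947/3000000 rad ≈ -0.002316 rad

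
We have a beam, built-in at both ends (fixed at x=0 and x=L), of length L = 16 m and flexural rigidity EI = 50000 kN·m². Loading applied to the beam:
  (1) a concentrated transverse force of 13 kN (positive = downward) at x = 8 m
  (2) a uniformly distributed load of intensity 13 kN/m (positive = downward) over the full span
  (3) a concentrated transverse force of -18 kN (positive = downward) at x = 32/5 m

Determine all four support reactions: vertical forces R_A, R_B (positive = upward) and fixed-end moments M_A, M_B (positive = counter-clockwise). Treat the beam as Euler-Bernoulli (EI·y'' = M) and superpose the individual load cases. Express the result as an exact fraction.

Load 1 — point force P=13 kN at a=8 m (b=L-a=8):
  R_A = Pb²(3a+b)/L³ = 13·8²·(3·8+8)/16³ = 13/2 kN
  M_A = Pab²/L² = 13·8·8²/16² = 26 kN·m
  R_B = Pa²(a+3b)/L³ = 13·8²·(8+3·8)/16³ = 13/2 kN
  M_B = -Pa²b/L² = -13·8²·8/16² = -26 kN·m
Load 2 — uniform load w=13 kN/m over full span:
  R_A = wL/2 = 13·16/2 = 104 kN
  M_A = wL²/12 = 13·16²/12 = 832/3 kN·m
  R_B = wL/2 = 13·16/2 = 104 kN
  M_B = -wL²/12 = -13·16²/12 = -832/3 kN·m
Load 3 — point force P=-18 kN at a=32/5 m (b=L-a=48/5):
  R_A = Pb²(3a+b)/L³ = (-18)·(48/5)²·(3·(32/5)+(48/5))/16³ = -1458/125 kN
  M_A = Pab²/L² = (-18)·(32/5)·(48/5)²/16² = -5184/125 kN·m
  R_B = Pa²(a+3b)/L³ = (-18)·(32/5)²·((32/5)+3·(48/5))/16³ = -792/125 kN
  M_B = -Pa²b/L² = -(-18)·(32/5)²·(48/5)/16² = 3456/125 kN·m
Superposition: R_A = 24709/250 kN, M_A = 98198/375 kN·m, R_B = 26041/250 kN, M_B = -103382/375 kN·m

R_A = 24709/250 kN, M_A = 98198/375 kN·m, R_B = 26041/250 kN, M_B = -103382/375 kN·m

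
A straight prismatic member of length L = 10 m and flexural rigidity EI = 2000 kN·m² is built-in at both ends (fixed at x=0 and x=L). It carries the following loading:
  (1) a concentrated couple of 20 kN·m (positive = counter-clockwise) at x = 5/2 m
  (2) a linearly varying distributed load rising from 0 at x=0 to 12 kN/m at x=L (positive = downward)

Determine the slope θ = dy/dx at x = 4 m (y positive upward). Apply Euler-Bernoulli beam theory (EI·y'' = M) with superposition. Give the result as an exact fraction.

Load 1 — applied couple M₀=20 kN·m at a=5/2 m (b=L-a=15/2):
  θ_1 = (R_Ax²/2 - M_Ax - M₀(x-a))/EI  [x>a] with R_A=9/4, M_A=-15/4 = ((9/4)·4²/2 - (-15/4)·4 - 20·(4-(5/2)))/2000 = 3/2000 rad
Load 2 — triangular load w₀=12 kN/m (0→w₀ over full span):
  θ_2 = -w₀(2x(L-x)(L-2x)(x+2L)+x²(L-x)²)/(120LEI) = -12·(2·4·(10-4)·(10-2·4)·(4+2·10)+4²·(10-4)²)/(120·10·2000) = -9/625 rad
Superposition: θ = Σ θ_i = -129/10000 rad ≈ -0.012900 rad

θ(4) = -129/10000 rad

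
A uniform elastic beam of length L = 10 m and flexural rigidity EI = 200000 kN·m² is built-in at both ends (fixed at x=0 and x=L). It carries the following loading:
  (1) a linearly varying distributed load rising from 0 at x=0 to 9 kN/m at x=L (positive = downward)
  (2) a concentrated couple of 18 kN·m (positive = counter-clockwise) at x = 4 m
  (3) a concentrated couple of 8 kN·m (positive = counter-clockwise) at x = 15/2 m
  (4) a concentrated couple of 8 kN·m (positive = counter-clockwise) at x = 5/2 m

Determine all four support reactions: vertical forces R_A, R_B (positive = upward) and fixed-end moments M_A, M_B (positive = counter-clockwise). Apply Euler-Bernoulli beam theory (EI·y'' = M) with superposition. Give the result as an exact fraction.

R_A = 4473/250 kN, M_A = 829/25 kN·m, R_B = 6777/250 kN, M_B = -956/25 kN·m

Load 1 — triangular load w₀=9 kN/m (0→w₀ over full span):
  R_A = 3w₀L/20 = 3·9·10/20 = 27/2 kN
  M_A = w₀L²/30 = 9·10²/30 = 30 kN·m
  R_B = 7w₀L/20 = 7·9·10/20 = 63/2 kN
  M_B = -w₀L²/20 = -9·10²/20 = -45 kN·m
Load 2 — applied couple M₀=18 kN·m at a=4 m (b=L-a=6):
  R_A = 6M₀ab/L³ = 6·18·4·6/10³ = 324/125 kN
  M_A = M₀b(2a-b)/L² = 18·6·(2·4-6)/10² = 54/25 kN·m
  R_B = -6M₀ab/L³ = -6·18·4·6/10³ = -324/125 kN
  M_B = M₀a(2b-a)/L² = 18·4·(2·6-4)/10² = 144/25 kN·m
Load 3 — applied couple M₀=8 kN·m at a=15/2 m (b=L-a=5/2):
  R_A = 6M₀ab/L³ = 6·8·(15/2)·(5/2)/10³ = 9/10 kN
  M_A = M₀b(2a-b)/L² = 8·(5/2)·(2·(15/2)-(5/2))/10² = 5/2 kN·m
  R_B = -6M₀ab/L³ = -6·8·(15/2)·(5/2)/10³ = -9/10 kN
  M_B = M₀a(2b-a)/L² = 8·(15/2)·(2·(5/2)-(15/2))/10² = -3/2 kN·m
Load 4 — applied couple M₀=8 kN·m at a=5/2 m (b=L-a=15/2):
  R_A = 6M₀ab/L³ = 6·8·(5/2)·(15/2)/10³ = 9/10 kN
  M_A = M₀b(2a-b)/L² = 8·(15/2)·(2·(5/2)-(15/2))/10² = -3/2 kN·m
  R_B = -6M₀ab/L³ = -6·8·(5/2)·(15/2)/10³ = -9/10 kN
  M_B = M₀a(2b-a)/L² = 8·(5/2)·(2·(15/2)-(5/2))/10² = 5/2 kN·m
Superposition: R_A = 4473/250 kN, M_A = 829/25 kN·m, R_B = 6777/250 kN, M_B = -956/25 kN·m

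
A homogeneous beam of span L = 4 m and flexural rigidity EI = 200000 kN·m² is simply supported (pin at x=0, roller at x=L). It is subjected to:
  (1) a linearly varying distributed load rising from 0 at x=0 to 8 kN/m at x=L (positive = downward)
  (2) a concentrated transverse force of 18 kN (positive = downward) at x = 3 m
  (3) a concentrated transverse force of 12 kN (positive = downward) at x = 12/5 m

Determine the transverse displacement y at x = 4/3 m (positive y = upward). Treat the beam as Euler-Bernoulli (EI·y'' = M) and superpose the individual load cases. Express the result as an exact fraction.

y(4/3) = -3362443/18225000000 m

Load 1 — triangular load w₀=8 kN/m (0→w₀ over full span):
  y_1 = -w₀x(7L⁴-10L²x²+3x⁴)/(360LEI) = -8·(4/3)·(7·4⁴-10·4²·(4/3)²+3·(4/3)⁴)/(360·4·200000) = -128/2278125 m
Load 2 — point force P=18 kN at a=3 m (b=L-a=1):
  y_2 = -Pbx(L²-b²-x²)/(6LEI)  [x≤a] = -18·1·(4/3)·(4²-1²-(4/3)²)/(6·4·200000) = -119/1800000 m
Load 3 — point force P=12 kN at a=12/5 m (b=L-a=8/5):
  y_3 = -Pbx(L²-b²-x²)/(6LEI)  [x≤a] = -12·(8/5)·(4/3)·(4²-(8/5)²-(4/3)²)/(6·4·200000) = -656/10546875 m
Superposition: y = Σ y_i = -3362443/18225000000 m ≈ -0.000184 m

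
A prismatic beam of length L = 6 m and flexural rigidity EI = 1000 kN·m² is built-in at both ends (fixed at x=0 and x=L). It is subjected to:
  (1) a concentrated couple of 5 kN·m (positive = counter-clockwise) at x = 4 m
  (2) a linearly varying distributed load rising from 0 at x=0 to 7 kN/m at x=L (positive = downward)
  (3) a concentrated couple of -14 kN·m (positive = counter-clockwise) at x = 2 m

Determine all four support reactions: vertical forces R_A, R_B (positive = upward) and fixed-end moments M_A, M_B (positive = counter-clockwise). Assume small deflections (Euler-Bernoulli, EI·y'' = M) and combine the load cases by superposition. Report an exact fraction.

R_A = 43/10 kN, M_A = 151/15 kN·m, R_B = 167/10 kN, M_B = -259/15 kN·m

Load 1 — applied couple M₀=5 kN·m at a=4 m (b=L-a=2):
  R_A = 6M₀ab/L³ = 6·5·4·2/6³ = 10/9 kN
  M_A = M₀b(2a-b)/L² = 5·2·(2·4-2)/6² = 5/3 kN·m
  R_B = -6M₀ab/L³ = -6·5·4·2/6³ = -10/9 kN
  M_B = M₀a(2b-a)/L² = 5·4·(2·2-4)/6² = 0 kN·m
Load 2 — triangular load w₀=7 kN/m (0→w₀ over full span):
  R_A = 3w₀L/20 = 3·7·6/20 = 63/10 kN
  M_A = w₀L²/30 = 7·6²/30 = 42/5 kN·m
  R_B = 7w₀L/20 = 7·7·6/20 = 147/10 kN
  M_B = -w₀L²/20 = -7·6²/20 = -63/5 kN·m
Load 3 — applied couple M₀=-14 kN·m at a=2 m (b=L-a=4):
  R_A = 6M₀ab/L³ = 6·(-14)·2·4/6³ = -28/9 kN
  M_A = M₀b(2a-b)/L² = (-14)·4·(2·2-4)/6² = 0 kN·m
  R_B = -6M₀ab/L³ = -6·(-14)·2·4/6³ = 28/9 kN
  M_B = M₀a(2b-a)/L² = (-14)·2·(2·4-2)/6² = -14/3 kN·m
Superposition: R_A = 43/10 kN, M_A = 151/15 kN·m, R_B = 167/10 kN, M_B = -259/15 kN·m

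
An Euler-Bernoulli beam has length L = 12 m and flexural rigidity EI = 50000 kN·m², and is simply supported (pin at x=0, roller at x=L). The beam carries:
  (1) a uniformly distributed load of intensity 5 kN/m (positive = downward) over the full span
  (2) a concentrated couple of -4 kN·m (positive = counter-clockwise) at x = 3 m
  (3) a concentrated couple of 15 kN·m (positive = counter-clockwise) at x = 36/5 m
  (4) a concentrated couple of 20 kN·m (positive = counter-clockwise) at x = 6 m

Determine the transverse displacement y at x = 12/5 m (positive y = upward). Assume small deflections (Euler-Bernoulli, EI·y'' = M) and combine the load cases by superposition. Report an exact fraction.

y(12/5) = -10881/625000 m

Load 1 — uniform load w=5 kN/m over full span:
  y_1 = -wx(L³-2Lx²+x³)/(24EI) = -5·(12/5)·(12³-2·12·(12/5)²+(12/5)³)/(24·50000) = -6264/390625 m
Load 2 — applied couple M₀=-4 kN·m at a=3 m (b=L-a=9):
  y_2 = (M₀x³/(6L)+C₁x)/EI  [x≤a] with C₁=M₀(3b²-L²)/(6L)=-11/2 = ((-4)·(12/5)³/(6·12)+(-11/2)·(12/5))/50000 = -873/3125000 m
Load 3 — applied couple M₀=15 kN·m at a=36/5 m (b=L-a=24/5):
  y_3 = (M₀x³/(6L)+C₁x)/EI  [x≤a] with C₁=M₀(3b²-L²)/(6L)=-78/5 = (15·(12/5)³/(6·12)+(-78/5)·(12/5))/50000 = -54/78125 m
Load 4 — applied couple M₀=20 kN·m at a=6 m (b=L-a=6):
  y_4 = (M₀x³/(6L)+C₁x)/EI  [x≤a] with C₁=M₀(3b²-L²)/(6L)=-10 = (20·(12/5)³/(6·12)+(-10)·(12/5))/50000 = -63/156250 m
Superposition: y = Σ y_i = -10881/625000 m ≈ -0.017410 m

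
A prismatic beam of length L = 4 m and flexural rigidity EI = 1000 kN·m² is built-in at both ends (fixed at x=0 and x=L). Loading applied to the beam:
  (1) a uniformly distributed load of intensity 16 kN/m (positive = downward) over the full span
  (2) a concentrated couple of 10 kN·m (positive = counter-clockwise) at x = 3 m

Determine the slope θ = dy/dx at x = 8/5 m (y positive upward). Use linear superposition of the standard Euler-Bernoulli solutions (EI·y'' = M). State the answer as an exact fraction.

θ(8/5) = -687/125000 rad

Load 1 — uniform load w=16 kN/m over full span:
  θ_1 = -wx(L-x)(L-2x)/(12EI) = -16·(8/5)·(4-(8/5))·(4-2·(8/5))/(12·1000) = -64/15625 rad
Load 2 — applied couple M₀=10 kN·m at a=3 m (b=L-a=1):
  θ_2 = (R_Ax²/2 - M_Ax)/EI  [x≤a] with R_A=45/16, M_A=25/8 = ((45/16)·(8/5)²/2 - (25/8)·(8/5))/1000 = -7/5000 rad
Superposition: θ = Σ θ_i = -687/125000 rad ≈ -0.005496 rad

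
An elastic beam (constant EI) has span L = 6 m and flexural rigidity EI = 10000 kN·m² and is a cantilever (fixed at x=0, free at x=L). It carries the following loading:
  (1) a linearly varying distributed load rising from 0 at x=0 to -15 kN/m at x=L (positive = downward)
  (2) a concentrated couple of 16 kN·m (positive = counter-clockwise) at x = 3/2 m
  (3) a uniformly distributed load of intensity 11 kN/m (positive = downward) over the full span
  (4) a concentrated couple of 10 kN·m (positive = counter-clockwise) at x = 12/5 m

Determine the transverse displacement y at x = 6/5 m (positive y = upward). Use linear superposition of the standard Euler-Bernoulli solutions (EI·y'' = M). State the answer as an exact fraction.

y(6/5) = 8523/7812500 m

Load 1 — triangular load w₀=-15 kN/m (0→w₀ over full span):
  y_1 = (w₀Lx³/12-w₀L²x²/6-w₀x⁵/(120L))/EI = ((-15)·6·(6/5)³/12-(-15)·6²·(6/5)²/6-(-15)·(6/5)⁵/(120·6))/10000 = 182331/15625000 m
Load 2 — applied couple M₀=16 kN·m at a=3/2 m (b=L-a=9/2):
  y_2 = M₀x²/(2EI)  [x≤a] = 16·(6/5)²/(2·10000) = 18/15625 m
Load 3 — uniform load w=11 kN/m over full span:
  y_3 = -wx²(x²-4Lx+6L²)/(24EI) = -11·(6/5)²·((6/5)²-4·6·(6/5)+6·6²)/(24·10000) = -38907/3125000 m
Load 4 — applied couple M₀=10 kN·m at a=12/5 m (b=L-a=18/5):
  y_4 = M₀x²/(2EI)  [x≤a] = 10·(6/5)²/(2·10000) = 9/12500 m
Superposition: y = Σ y_i = 8523/7812500 m ≈ 0.001091 m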